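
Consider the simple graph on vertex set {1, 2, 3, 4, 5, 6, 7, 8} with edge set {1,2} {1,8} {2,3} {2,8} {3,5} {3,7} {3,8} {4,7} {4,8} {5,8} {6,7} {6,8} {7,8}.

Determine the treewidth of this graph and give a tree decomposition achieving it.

The largest bag has 3 vertices, giving width 2; this decomposition certifies tw(G) ≤ 2. Conversely, {1, 2, 8} is a clique of size 3, and the vertices of any clique must share a bag in every tree decomposition; so some bag has ≥ 3 vertices and tw(G) ≥ 2. Combining the bounds, tw(G) = 2.

Treewidth 2.
Bags: B1 = {2, 3, 8}  B2 = {3, 5, 8}  B3 = {1, 2, 8}  B4 = {3, 7, 8}  B5 = {6, 7, 8}  B6 = {4, 7, 8}
Tree: B1–B2, B1–B3, B2–B4, B4–B5, B4–B6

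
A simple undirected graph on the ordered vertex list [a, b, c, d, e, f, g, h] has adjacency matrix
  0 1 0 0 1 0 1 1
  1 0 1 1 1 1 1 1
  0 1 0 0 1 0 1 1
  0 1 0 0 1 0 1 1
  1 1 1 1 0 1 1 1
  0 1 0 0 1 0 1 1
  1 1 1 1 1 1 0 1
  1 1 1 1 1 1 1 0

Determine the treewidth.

4

A width-4 tree decomposition is:
Bags: B1 = {a, b, e, g, h}  B2 = {b, c, e, g, h}  B3 = {b, e, f, g, h}  B4 = {b, d, e, g, h}
Tree: B1–B2, B1–B3, B3–B4
The largest bag has 5 vertices, giving width 4; this decomposition certifies tw(G) ≤ 4. For the lower bound, the 5 vertices {b, d, e, g, h} are pairwise adjacent, and any tree decomposition puts a clique entirely inside one bag — forcing width ≥ 4. Hence tw(G) = 4 exactly.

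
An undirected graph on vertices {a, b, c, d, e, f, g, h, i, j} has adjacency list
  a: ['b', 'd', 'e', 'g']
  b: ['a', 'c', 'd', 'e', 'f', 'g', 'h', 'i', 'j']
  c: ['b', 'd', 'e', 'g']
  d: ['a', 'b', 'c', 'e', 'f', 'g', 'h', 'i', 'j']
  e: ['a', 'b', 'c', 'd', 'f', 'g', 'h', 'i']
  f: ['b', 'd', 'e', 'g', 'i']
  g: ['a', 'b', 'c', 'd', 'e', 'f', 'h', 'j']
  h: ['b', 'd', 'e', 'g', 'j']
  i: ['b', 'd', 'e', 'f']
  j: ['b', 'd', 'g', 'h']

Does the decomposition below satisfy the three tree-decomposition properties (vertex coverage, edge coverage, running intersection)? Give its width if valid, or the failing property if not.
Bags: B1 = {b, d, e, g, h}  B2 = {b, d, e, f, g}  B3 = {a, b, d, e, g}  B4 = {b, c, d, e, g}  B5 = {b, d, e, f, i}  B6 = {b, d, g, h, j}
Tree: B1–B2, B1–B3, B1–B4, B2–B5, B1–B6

Yes; width 4.

Checking the three conditions: (i) the bags cover all of {a, b, c, d, e, f, g, h, i, j}; (ii) for each edge, some bag contains both endpoints; (iii) the bags containing any fixed vertex form a subtree. All hold, so the decomposition is valid with width 5 − 1 = 4.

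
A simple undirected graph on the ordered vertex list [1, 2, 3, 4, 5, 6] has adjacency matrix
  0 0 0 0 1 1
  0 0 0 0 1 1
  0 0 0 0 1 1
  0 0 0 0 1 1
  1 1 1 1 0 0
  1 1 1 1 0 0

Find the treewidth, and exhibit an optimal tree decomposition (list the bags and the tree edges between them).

Each bag holds 3 vertices, so the decomposition has width 2, which upper-bounds the treewidth. Since 6–1–5–3–6 is a cycle in G, G is not acyclic. Forests are exactly the graphs of treewidth ≤ 1, so tw(G) ≥ 2. Therefore the treewidth is 2.

Treewidth 2.
Bags: B1 = {1, 5, 6}  B2 = {3, 5, 6}  B3 = {2, 5, 6}  B4 = {4, 5, 6}
Tree: B1–B2, B2–B3, B3–B4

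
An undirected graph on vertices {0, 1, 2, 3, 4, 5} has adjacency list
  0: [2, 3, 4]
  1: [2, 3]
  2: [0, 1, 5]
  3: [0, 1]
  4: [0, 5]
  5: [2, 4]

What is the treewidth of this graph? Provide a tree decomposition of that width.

The largest bag has 3 vertices, giving width 2; this decomposition certifies tw(G) ≤ 2. The edges 3–1–2–0–3 form a cycle, so G is not a tree and its treewidth is at least 2. Therefore the treewidth is 2.

Treewidth 2.
One such decomposition:
Bags: B1 = {0, 1, 3}  B2 = {0, 1, 2}  B3 = {0, 2, 4}  B4 = {2, 4, 5}
Tree: B1–B2, B2–B3, B3–B4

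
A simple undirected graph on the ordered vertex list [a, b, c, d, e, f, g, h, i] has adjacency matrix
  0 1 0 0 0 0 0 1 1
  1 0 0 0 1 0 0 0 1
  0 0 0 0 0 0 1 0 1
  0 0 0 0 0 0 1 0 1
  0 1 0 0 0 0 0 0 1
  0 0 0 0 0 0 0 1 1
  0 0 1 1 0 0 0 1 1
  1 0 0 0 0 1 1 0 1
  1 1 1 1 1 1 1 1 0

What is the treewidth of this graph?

2

A width-2 tree decomposition is:
Bags: B1 = {c, g, i}  B2 = {g, h, i}  B3 = {f, h, i}  B4 = {a, h, i}  B5 = {a, b, i}  B6 = {b, e, i}  B7 = {d, g, i}
Tree: B1–B2, B2–B3, B3–B4, B4–B5, B5–B6, B2–B7
Each bag holds 3 vertices, so the decomposition has width 2, which upper-bounds the treewidth. Conversely, {f, h, i} is a clique of size 3, and the vertices of any clique must share a bag in every tree decomposition; so some bag has ≥ 3 vertices and tw(G) ≥ 2. Combining the bounds, tw(G) = 2.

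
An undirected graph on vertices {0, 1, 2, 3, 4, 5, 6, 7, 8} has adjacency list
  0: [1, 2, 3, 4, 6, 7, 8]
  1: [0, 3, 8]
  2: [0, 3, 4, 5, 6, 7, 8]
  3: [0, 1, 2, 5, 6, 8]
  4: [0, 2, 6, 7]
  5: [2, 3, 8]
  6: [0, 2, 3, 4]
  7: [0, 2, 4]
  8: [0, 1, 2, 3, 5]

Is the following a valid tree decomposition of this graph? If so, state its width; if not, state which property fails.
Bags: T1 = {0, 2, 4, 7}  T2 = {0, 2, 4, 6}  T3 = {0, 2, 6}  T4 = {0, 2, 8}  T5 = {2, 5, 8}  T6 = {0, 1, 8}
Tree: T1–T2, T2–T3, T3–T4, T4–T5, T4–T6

No — vertex 3 appears in no bag.

A tree decomposition must satisfy three properties: every vertex lies in some bag; for every edge, both endpoints lie together in some bag; and for every vertex, the bags containing it form a connected subtree. Here vertex 3 appears in no bag, so the decomposition is invalid.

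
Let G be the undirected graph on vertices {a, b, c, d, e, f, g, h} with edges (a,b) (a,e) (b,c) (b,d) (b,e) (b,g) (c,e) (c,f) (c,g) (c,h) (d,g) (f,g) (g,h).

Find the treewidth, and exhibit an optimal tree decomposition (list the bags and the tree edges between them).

Treewidth 2.
Bags: B1 = {b, d, g}  B2 = {b, c, g}  B3 = {c, g, h}  B4 = {b, c, e}  B5 = {c, f, g}  B6 = {a, b, e}
Tree: B1–B2, B2–B3, B2–B4, B2–B5, B4–B6

The largest bag has 3 vertices, giving width 2; this decomposition certifies tw(G) ≤ 2. On the other hand G contains the 3-clique {b, d, g}. A clique must lie in a single bag of any decomposition, so no decomposition can have width below 2. Therefore the treewidth is 2.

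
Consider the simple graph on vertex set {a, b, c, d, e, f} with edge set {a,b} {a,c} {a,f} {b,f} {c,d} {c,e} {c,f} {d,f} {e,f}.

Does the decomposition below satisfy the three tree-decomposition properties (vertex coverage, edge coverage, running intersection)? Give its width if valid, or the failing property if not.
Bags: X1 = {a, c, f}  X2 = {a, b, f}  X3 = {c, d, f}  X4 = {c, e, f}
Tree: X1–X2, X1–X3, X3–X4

Vertex coverage: the bags together contain {a, b, c, d, e, f}, the full vertex set. Edge coverage: each edge of G has both endpoints in at least one bag. Running intersection: for every vertex, the bags containing it form a connected subtree. All three properties hold, so this is a valid tree decomposition of width max|bag| − 1 = 2, and hence tw(G) ≤ 2.

Yes; width 2.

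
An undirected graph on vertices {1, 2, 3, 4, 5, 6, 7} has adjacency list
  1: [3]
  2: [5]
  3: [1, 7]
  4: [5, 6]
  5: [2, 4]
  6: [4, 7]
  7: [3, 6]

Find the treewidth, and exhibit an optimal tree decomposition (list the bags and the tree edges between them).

Treewidth 1.
One such decomposition:
Bags: B1 = {1, 3}  B2 = {3, 7}  B3 = {6, 7}  B4 = {4, 6}  B5 = {4, 5}  B6 = {2, 5}
Tree: B1–B2, B2–B3, B3–B4, B4–B5, B5–B6

Each bag holds 2 vertices, so the decomposition has width 1, which upper-bounds the treewidth. Any graph with an edge has treewidth ≥ 1, and G has the edge 1–3. Combining the bounds, tw(G) = 1.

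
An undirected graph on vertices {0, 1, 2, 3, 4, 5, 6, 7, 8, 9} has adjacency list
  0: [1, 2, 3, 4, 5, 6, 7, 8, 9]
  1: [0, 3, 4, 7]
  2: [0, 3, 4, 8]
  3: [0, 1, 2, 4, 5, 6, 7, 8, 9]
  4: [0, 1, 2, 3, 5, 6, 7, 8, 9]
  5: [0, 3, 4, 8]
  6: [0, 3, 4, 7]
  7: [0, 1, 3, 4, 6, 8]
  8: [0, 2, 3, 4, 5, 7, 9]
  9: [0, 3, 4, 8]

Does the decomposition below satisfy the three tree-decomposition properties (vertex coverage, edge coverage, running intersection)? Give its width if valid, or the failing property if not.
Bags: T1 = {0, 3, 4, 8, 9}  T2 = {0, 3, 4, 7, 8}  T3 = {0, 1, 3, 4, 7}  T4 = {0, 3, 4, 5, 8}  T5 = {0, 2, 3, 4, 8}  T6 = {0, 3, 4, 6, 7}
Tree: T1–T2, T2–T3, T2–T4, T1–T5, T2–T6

Yes; width 4.

Every vertex of G appears in some bag (union = {0, 1, 2, 3, 4, 5, 6, 7, 8, 9}); every edge is covered by a bag; and for each vertex v the set of bags containing v is connected in the bag tree. The decomposition is therefore valid. The largest bag has 5 vertices, so the width is 4.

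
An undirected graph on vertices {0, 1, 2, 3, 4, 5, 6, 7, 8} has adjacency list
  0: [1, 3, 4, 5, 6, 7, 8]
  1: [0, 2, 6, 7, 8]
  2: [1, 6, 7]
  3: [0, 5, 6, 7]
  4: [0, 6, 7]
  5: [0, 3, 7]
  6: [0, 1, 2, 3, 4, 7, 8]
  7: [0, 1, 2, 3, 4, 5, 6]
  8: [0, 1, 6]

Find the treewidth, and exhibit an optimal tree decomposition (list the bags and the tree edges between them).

Each bag holds 4 vertices, so the decomposition has width 3, which upper-bounds the treewidth. Conversely, {0, 3, 5, 7} is a clique of size 4, and the vertices of any clique must share a bag in every tree decomposition; so some bag has ≥ 4 vertices and tw(G) ≥ 3. The upper and lower bounds meet at 3, so that is the treewidth.

Treewidth 3.
One such decomposition:
Bags: B1 = {0, 1, 6, 7}  B2 = {0, 1, 6, 8}  B3 = {0, 3, 6, 7}  B4 = {0, 4, 6, 7}  B5 = {0, 3, 5, 7}  B6 = {1, 2, 6, 7}
Tree: B1–B2, B1–B3, B1–B4, B3–B5, B1–B6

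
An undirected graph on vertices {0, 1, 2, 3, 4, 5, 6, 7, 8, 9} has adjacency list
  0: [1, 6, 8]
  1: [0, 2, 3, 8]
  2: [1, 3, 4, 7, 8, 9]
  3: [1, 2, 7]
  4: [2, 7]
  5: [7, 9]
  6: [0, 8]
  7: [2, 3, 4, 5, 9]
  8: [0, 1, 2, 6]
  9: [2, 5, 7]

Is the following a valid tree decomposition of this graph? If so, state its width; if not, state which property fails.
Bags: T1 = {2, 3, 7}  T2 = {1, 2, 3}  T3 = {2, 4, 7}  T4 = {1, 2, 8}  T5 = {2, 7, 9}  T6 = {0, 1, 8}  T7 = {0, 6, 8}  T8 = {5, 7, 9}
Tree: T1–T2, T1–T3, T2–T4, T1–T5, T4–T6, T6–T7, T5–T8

Yes; width 2.

Every vertex of G appears in some bag (union = {0, 1, 2, 3, 4, 5, 6, 7, 8, 9}); every edge is covered by a bag; and for each vertex v the set of bags containing v is connected in the bag tree. The decomposition is therefore valid. The largest bag has 3 vertices, so the width is 2.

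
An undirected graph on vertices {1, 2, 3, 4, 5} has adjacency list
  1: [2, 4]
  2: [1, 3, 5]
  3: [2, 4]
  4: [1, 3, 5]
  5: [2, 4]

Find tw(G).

2

A width-2 tree decomposition is:
Bags: B1 = {2, 4, 5}  B2 = {1, 2, 4}  B3 = {2, 3, 4}
Tree: B1–B2, B2–B3
The largest bag has 3 vertices, giving width 2; this decomposition certifies tw(G) ≤ 2. Since 5–2–1–4–5 is a cycle in G, G is not acyclic. Forests are exactly the graphs of treewidth ≤ 1, so tw(G) ≥ 2. Hence tw(G) = 2 exactly.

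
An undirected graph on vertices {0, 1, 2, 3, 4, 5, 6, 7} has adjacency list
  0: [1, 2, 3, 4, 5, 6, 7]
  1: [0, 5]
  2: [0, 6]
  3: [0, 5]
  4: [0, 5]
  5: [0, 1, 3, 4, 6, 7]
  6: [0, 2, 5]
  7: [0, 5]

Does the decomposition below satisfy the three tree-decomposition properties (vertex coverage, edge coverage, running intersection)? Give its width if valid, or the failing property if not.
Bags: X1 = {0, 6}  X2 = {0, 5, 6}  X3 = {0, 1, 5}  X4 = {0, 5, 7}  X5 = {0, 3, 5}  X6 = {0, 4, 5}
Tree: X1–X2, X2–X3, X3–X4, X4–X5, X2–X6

No — vertex 2 appears in no bag.

A tree decomposition must satisfy three properties: every vertex lies in some bag; for every edge, both endpoints lie together in some bag; and for every vertex, the bags containing it form a connected subtree. Here vertex 2 appears in no bag, so the decomposition is invalid.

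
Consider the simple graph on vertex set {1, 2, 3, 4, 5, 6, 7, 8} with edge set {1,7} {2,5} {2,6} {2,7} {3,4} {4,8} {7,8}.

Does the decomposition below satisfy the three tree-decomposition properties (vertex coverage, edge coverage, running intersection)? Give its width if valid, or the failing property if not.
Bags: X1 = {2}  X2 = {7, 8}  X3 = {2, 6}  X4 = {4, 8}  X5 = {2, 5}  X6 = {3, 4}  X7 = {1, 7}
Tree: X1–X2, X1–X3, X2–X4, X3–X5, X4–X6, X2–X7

No — edge (7,2) lies in no bag.

A tree decomposition must satisfy three properties: every vertex lies in some bag; for every edge, both endpoints lie together in some bag; and for every vertex, the bags containing it form a connected subtree. Here edge (7,2) lies in no bag, so the decomposition is invalid.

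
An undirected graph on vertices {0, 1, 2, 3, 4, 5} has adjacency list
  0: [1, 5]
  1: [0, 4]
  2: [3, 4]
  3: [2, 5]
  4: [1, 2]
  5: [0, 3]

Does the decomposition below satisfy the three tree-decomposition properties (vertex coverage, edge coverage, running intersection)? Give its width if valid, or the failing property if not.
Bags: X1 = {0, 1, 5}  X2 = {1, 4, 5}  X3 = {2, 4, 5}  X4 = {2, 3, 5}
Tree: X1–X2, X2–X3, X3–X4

Yes; width 2.

Vertex coverage: the bags together contain {0, 1, 2, 3, 4, 5}, the full vertex set. Edge coverage: each edge of G has both endpoints in at least one bag. Running intersection: for every vertex, the bags containing it form a connected subtree. All three properties hold, so this is a valid tree decomposition of width max|bag| − 1 = 2, and hence tw(G) ≤ 2.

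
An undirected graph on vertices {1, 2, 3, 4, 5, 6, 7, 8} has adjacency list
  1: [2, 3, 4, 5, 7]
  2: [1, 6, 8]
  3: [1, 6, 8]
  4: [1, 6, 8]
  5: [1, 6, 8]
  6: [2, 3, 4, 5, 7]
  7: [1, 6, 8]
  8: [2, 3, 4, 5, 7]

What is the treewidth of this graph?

3

A width-3 tree decomposition is:
Bags: B1 = {1, 6, 7, 8}  B2 = {1, 2, 6, 8}  B3 = {1, 3, 6, 8}  B4 = {1, 4, 6, 8}  B5 = {1, 5, 6, 8}
Tree: B1–B2, B2–B3, B3–B4, B4–B5
Each bag holds 4 vertices, so the decomposition has width 3, which upper-bounds the treewidth. For the lower bound: the 4 vertex sets {1,7}, {2,8}, {6}, {3} are disjoint, each induces a connected subgraph, and every pair is joined by at least one edge of G. Contracting each set to a single vertex therefore yields K_{4} as a minor, and since treewidth is minor-monotone, tw(G) ≥ tw(K_{4}) = 3. Combining the bounds, tw(G) = 3.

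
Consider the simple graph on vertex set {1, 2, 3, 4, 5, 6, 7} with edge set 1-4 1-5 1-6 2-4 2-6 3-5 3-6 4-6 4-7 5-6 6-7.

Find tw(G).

2

A width-2 tree decomposition is:
Bags: B1 = {1, 4, 6}  B2 = {2, 4, 6}  B3 = {4, 6, 7}  B4 = {1, 5, 6}  B5 = {3, 5, 6}
Tree: B1–B2, B1–B3, B1–B4, B4–B5
Each bag holds 3 vertices, so the decomposition has width 2, which upper-bounds the treewidth. Conversely, {3, 5, 6} is a clique of size 3, and the vertices of any clique must share a bag in every tree decomposition; so some bag has ≥ 3 vertices and tw(G) ≥ 2. The upper and lower bounds meet at 2, so that is the treewidth.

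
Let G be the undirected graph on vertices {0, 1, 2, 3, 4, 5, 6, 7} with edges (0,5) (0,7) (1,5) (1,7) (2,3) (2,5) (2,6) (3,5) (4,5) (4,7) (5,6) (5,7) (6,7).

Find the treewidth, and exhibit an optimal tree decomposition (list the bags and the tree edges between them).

Treewidth 2.
Bags: B1 = {0, 5, 7}  B2 = {5, 6, 7}  B3 = {1, 5, 7}  B4 = {4, 5, 7}  B5 = {2, 5, 6}  B6 = {2, 3, 5}
Tree: B1–B2, B2–B3, B2–B4, B2–B5, B5–B6

Every bag has size at most 3, so the width is 3 − 1 = 2 and tw(G) ≤ 2. For the lower bound, the 3 vertices {2, 3, 5} are pairwise adjacent, and any tree decomposition puts a clique entirely inside one bag — forcing width ≥ 2. Combining the bounds, tw(G) = 2.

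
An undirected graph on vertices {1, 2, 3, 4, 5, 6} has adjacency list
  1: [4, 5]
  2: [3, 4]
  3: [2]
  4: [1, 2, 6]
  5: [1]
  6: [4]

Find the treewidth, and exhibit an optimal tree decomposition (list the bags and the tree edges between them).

Every bag has size at most 2, so the width is 2 − 1 = 1 and tw(G) ≤ 1. G has an edge, so its treewidth is at least 1. The upper and lower bounds meet at 1, so that is the treewidth.

Treewidth 1.
One such decomposition:
Bags: B1 = {1, 4}  B2 = {4, 6}  B3 = {2, 4}  B4 = {1, 5}  B5 = {2, 3}
Tree: B1–B2, B2–B3, B1–B4, B3–B5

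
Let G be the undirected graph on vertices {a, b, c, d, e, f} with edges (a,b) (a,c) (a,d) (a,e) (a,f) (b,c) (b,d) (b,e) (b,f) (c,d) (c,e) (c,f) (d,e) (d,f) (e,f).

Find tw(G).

5

A width-5 tree decomposition is:
Bags: B1 = {a, b, c, d, e, f}
Tree: (single bag)
A single bag containing all 6 vertices is trivially a valid decomposition of width 5. Conversely, {a, b, c, d, e, f} is a clique of size 6, and the vertices of any clique must share a bag in every tree decomposition; so some bag has ≥ 6 vertices and tw(G) ≥ 5. Hence tw(G) = 5 exactly.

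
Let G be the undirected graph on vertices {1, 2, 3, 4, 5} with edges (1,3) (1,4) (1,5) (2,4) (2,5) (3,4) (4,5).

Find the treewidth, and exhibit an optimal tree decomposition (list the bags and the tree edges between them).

Treewidth 2.
One optimal decomposition is:
Bags: B1 = {2, 4, 5}  B2 = {1, 4, 5}  B3 = {1, 3, 4}
Tree: B1–B2, B2–B3

Every bag has size at most 3, so the width is 3 − 1 = 2 and tw(G) ≤ 2. Conversely, {1, 3, 4} is a clique of size 3, and the vertices of any clique must share a bag in every tree decomposition; so some bag has ≥ 3 vertices and tw(G) ≥ 2. Hence tw(G) = 2 exactly.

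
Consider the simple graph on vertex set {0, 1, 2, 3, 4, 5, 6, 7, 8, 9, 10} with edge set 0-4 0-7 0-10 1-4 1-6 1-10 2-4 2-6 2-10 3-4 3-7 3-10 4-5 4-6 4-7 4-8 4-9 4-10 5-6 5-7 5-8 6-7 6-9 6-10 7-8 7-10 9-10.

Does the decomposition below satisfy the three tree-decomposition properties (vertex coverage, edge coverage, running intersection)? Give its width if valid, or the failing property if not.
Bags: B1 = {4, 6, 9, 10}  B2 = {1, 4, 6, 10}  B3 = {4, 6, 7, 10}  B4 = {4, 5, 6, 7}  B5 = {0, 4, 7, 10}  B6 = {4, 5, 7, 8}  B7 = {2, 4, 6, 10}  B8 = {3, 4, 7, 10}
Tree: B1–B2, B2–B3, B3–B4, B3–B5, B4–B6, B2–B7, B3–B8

Yes; width 3.

Every vertex of G appears in some bag (union = {0, 1, 2, 3, 4, 5, 6, 7, 8, 9, 10}); every edge is covered by a bag; and for each vertex v the set of bags containing v is connected in the bag tree. The decomposition is therefore valid. The largest bag has 4 vertices, so the width is 3.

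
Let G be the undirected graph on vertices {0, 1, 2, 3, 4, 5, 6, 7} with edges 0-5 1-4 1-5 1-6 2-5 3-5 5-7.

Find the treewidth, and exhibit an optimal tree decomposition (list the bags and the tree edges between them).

Each bag holds 2 vertices, so the decomposition has width 1, which upper-bounds the treewidth. Any graph with an edge has treewidth ≥ 1, and G has the edge 5–0. The upper and lower bounds meet at 1, so that is the treewidth.

Treewidth 1.
One optimal decomposition is:
Bags: B1 = {0, 5}  B2 = {1, 5}  B3 = {5, 7}  B4 = {2, 5}  B5 = {1, 6}  B6 = {1, 4}  B7 = {3, 5}
Tree: B1–B2, B2–B3, B1–B4, B2–B5, B2–B6, B3–B7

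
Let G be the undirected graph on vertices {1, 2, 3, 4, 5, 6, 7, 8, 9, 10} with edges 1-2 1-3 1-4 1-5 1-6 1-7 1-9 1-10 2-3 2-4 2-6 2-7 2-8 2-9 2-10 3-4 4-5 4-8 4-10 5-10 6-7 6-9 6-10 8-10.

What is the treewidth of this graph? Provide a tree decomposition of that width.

Treewidth 3.
One optimal decomposition is:
Bags: B1 = {1, 2, 4, 10}  B2 = {2, 4, 8, 10}  B3 = {1, 2, 3, 4}  B4 = {1, 2, 6, 10}  B5 = {1, 2, 6, 9}  B6 = {1, 2, 6, 7}  B7 = {1, 4, 5, 10}
Tree: B1–B2, B1–B3, B1–B4, B4–B5, B4–B6, B1–B7

The largest bag has 4 vertices, giving width 3; this decomposition certifies tw(G) ≤ 3. On the other hand G contains the 4-clique {2, 4, 8, 10}. A clique must lie in a single bag of any decomposition, so no decomposition can have width below 3. The upper and lower bounds meet at 3, so that is the treewidth.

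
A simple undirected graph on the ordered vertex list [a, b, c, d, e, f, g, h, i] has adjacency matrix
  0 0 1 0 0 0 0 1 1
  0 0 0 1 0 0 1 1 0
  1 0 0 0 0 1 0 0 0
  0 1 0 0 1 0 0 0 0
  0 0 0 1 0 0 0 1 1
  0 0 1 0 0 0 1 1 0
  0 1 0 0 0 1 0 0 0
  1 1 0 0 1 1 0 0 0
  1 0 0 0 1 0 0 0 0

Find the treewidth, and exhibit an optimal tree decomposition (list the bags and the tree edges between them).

Every bag has size at most 4, so the width is 4 − 1 = 3 and tw(G) ≤ 3. For the lower bound: the 4 vertex sets {c,f,g}, {a}, {h}, {b,d,e,i} are disjoint, each induces a connected subgraph, and every pair is joined by at least one edge of G. Contracting each set to a single vertex therefore yields K_{4} as a minor, and since treewidth is minor-monotone, tw(G) ≥ tw(K_{4}) = 3. Combining the bounds, tw(G) = 3.

Treewidth 3.
Bags: B1 = {a, c, f, g}  B2 = {a, f, g, h}  B3 = {a, b, g, h}  B4 = {a, b, h, i}  B5 = {b, e, h, i}  B6 = {b, d, e, i}
Tree: B1–B2, B2–B3, B3–B4, B4–B5, B5–B6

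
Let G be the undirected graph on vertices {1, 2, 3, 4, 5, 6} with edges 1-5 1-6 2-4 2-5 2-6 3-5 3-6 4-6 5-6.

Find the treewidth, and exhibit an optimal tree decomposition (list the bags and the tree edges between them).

Treewidth 2.
One optimal decomposition is:
Bags: B1 = {1, 5, 6}  B2 = {3, 5, 6}  B3 = {2, 5, 6}  B4 = {2, 4, 6}
Tree: B1–B2, B2–B3, B3–B4

Each bag holds 3 vertices, so the decomposition has width 2, which upper-bounds the treewidth. For the lower bound, the 3 vertices {2, 4, 6} are pairwise adjacent, and any tree decomposition puts a clique entirely inside one bag — forcing width ≥ 2. Combining the bounds, tw(G) = 2.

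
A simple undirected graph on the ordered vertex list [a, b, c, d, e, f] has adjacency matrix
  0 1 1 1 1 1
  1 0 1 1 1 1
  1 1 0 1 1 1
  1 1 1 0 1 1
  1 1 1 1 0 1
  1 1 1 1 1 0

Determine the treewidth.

5

A width-5 tree decomposition is:
Bags: B1 = {a, b, c, d, e, f}
Tree: (single bag)
A single bag containing all 6 vertices is trivially a valid decomposition of width 5. For the lower bound, the 6 vertices {a, b, c, d, e, f} are pairwise adjacent, and any tree decomposition puts a clique entirely inside one bag — forcing width ≥ 5. Hence tw(G) = 5 exactly.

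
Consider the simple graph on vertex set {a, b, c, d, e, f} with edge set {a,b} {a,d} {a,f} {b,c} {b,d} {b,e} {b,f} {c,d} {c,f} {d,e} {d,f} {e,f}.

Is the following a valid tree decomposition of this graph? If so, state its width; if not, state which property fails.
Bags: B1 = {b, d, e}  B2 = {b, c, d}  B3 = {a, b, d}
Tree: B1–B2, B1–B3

A tree decomposition must satisfy three properties: every vertex lies in some bag; for every edge, both endpoints lie together in some bag; and for every vertex, the bags containing it form a connected subtree. Here vertex f appears in no bag, so the decomposition is invalid.

No — vertex f appears in no bag.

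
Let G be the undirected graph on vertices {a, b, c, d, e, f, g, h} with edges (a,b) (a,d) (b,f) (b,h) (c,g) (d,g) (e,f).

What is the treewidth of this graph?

1

A width-1 tree decomposition is:
Bags: B1 = {a, b}  B2 = {b, f}  B3 = {a, d}  B4 = {b, h}  B5 = {e, f}  B6 = {d, g}  B7 = {c, g}
Tree: B1–B2, B1–B3, B2–B4, B2–B5, B3–B6, B6–B7
The largest bag has 2 vertices, giving width 1; this decomposition certifies tw(G) ≤ 1. G has an edge, so its treewidth is at least 1. Combining the bounds, tw(G) = 1.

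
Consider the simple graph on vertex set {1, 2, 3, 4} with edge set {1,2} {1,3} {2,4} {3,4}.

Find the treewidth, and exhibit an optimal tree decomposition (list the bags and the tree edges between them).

Treewidth 2.
One optimal decomposition is:
Bags: B1 = {1, 2, 4}  B2 = {1, 3, 4}
Tree: B1–B2

The largest bag has 3 vertices, giving width 2; this decomposition certifies tw(G) ≤ 2. The edges 4–2–1–3–4 form a cycle, so G is not a tree and its treewidth is at least 2. Combining the bounds, tw(G) = 2.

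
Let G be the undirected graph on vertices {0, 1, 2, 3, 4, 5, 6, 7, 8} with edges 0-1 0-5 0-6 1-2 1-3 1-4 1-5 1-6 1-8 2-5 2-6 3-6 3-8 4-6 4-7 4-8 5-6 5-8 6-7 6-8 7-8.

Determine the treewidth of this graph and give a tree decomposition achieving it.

The largest bag has 4 vertices, giving width 3; this decomposition certifies tw(G) ≤ 3. For the lower bound, the 4 vertices {1, 3, 6, 8} are pairwise adjacent, and any tree decomposition puts a clique entirely inside one bag — forcing width ≥ 3. Combining the bounds, tw(G) = 3.

Treewidth 3.
Bags: B1 = {1, 5, 6, 8}  B2 = {1, 2, 5, 6}  B3 = {0, 1, 5, 6}  B4 = {1, 4, 6, 8}  B5 = {1, 3, 6, 8}  B6 = {4, 6, 7, 8}
Tree: B1–B2, B1–B3, B1–B4, B4–B5, B4–B6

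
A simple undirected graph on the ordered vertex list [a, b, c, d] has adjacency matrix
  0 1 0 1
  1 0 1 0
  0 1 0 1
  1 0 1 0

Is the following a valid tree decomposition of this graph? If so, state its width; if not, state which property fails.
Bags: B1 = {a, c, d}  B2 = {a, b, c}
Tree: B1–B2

Vertex coverage: the bags together contain {a, b, c, d}, the full vertex set. Edge coverage: each edge of G has both endpoints in at least one bag. Running intersection: for every vertex, the bags containing it form a connected subtree. All three properties hold, so this is a valid tree decomposition of width max|bag| − 1 = 2, and hence tw(G) ≤ 2.

Yes; width 2.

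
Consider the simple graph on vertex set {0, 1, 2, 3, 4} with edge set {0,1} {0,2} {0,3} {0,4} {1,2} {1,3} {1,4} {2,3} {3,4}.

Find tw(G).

3

A width-3 tree decomposition is:
Bags: B1 = {0, 1, 3, 4}  B2 = {0, 1, 2, 3}
Tree: B1–B2
Every bag has size at most 4, so the width is 4 − 1 = 3 and tw(G) ≤ 3. For the lower bound, the 4 vertices {0, 1, 2, 3} are pairwise adjacent, and any tree decomposition puts a clique entirely inside one bag — forcing width ≥ 3. Hence tw(G) = 3 exactly.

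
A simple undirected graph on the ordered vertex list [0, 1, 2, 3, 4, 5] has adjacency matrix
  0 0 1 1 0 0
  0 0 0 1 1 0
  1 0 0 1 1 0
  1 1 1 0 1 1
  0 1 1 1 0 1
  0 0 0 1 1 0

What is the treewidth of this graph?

2

A width-2 tree decomposition is:
Bags: B1 = {2, 3, 4}  B2 = {3, 4, 5}  B3 = {1, 3, 4}  B4 = {0, 2, 3}
Tree: B1–B2, B1–B3, B1–B4
Every bag has size at most 3, so the width is 3 − 1 = 2 and tw(G) ≤ 2. On the other hand G contains the 3-clique {0, 2, 3}. A clique must lie in a single bag of any decomposition, so no decomposition can have width below 2. Hence tw(G) = 2 exactly.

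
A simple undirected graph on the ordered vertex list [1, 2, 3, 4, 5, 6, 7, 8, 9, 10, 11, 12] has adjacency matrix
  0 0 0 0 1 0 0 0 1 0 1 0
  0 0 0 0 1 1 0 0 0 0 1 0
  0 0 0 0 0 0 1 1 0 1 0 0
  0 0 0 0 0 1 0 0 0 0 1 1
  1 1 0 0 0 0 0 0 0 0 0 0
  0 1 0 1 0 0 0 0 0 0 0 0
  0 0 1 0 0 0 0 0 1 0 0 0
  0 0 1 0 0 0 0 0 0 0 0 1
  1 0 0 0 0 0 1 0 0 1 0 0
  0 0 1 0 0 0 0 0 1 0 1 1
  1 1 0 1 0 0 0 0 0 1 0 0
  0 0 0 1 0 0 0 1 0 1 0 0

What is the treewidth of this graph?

A width-3 tree decomposition is:
Bags: B1 = {3, 7, 8, 9}  B2 = {3, 8, 9, 10}  B3 = {8, 9, 10, 12}  B4 = {1, 9, 10, 12}  B5 = {1, 10, 11, 12}  B6 = {1, 4, 11, 12}  B7 = {1, 4, 5, 11}  B8 = {2, 4, 5, 11}  B9 = {2, 4, 5, 6}
Tree: B1–B2, B2–B3, B3–B4, B4–B5, B5–B6, B6–B7, B7–B8, B8–B9
Each bag holds 4 vertices, so the decomposition has width 3, which upper-bounds the treewidth. For the lower bound: the 4 vertex sets {3,7,8}, {9}, {10}, {1,4,11,12} are disjoint, each induces a connected subgraph, and every pair is joined by at least one edge of G. Contracting each set to a single vertex therefore yields K_{4} as a minor, and since treewidth is minor-monotone, tw(G) ≥ tw(K_{4}) = 3. Therefore the treewidth is 3.

3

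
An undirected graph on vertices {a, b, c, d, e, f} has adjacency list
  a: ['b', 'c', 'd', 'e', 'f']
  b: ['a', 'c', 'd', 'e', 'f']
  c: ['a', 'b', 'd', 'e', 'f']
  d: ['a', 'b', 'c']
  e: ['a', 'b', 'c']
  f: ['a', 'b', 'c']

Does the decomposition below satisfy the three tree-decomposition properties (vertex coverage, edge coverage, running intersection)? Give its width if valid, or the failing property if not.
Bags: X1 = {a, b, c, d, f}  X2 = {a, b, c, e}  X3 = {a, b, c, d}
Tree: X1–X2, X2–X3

No — bags containing vertex d are not connected in the tree.

A tree decomposition must satisfy three properties: every vertex lies in some bag; for every edge, both endpoints lie together in some bag; and for every vertex, the bags containing it form a connected subtree. Here bags containing vertex d are not connected in the tree, so the decomposition is invalid.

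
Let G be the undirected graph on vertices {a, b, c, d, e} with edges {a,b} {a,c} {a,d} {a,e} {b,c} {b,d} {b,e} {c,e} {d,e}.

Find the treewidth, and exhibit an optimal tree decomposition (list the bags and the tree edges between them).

The largest bag has 4 vertices, giving width 3; this decomposition certifies tw(G) ≤ 3. For the lower bound, the 4 vertices {a, b, d, e} are pairwise adjacent, and any tree decomposition puts a clique entirely inside one bag — forcing width ≥ 3. Therefore the treewidth is 3.

Treewidth 3.
One optimal decomposition is:
Bags: B1 = {a, b, d, e}  B2 = {a, b, c, e}
Tree: B1–B2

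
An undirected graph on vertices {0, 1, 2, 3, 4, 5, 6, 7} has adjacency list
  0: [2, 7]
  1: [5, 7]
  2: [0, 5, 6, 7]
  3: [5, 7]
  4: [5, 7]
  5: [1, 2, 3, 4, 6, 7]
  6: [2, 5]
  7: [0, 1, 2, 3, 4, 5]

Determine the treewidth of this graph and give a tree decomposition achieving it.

Treewidth 2.
One optimal decomposition is:
Bags: B1 = {2, 5, 7}  B2 = {2, 5, 6}  B3 = {4, 5, 7}  B4 = {1, 5, 7}  B5 = {0, 2, 7}  B6 = {3, 5, 7}
Tree: B1–B2, B1–B3, B1–B4, B1–B5, B4–B6

Each bag holds 3 vertices, so the decomposition has width 2, which upper-bounds the treewidth. For the lower bound, the 3 vertices {0, 2, 7} are pairwise adjacent, and any tree decomposition puts a clique entirely inside one bag — forcing width ≥ 2. Therefore the treewidth is 2.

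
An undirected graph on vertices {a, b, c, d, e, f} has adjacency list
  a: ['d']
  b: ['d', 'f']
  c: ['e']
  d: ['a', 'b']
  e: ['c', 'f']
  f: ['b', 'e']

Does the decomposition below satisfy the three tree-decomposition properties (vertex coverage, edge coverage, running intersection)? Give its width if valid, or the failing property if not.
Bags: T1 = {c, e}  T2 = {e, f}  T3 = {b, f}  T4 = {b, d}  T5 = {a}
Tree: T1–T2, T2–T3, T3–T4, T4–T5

A tree decomposition must satisfy three properties: every vertex lies in some bag; for every edge, both endpoints lie together in some bag; and for every vertex, the bags containing it form a connected subtree. Here edge (d,a) lies in no bag, so the decomposition is invalid.

No — edge (d,a) lies in no bag.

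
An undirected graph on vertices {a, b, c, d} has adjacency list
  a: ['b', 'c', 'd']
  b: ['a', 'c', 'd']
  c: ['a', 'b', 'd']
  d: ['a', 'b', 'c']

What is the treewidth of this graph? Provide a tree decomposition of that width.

Treewidth 3.
One such decomposition:
Bags: B1 = {a, b, c, d}
Tree: (single bag)

With just one bag of size 4, the width is 4 − 1 = 3, so tw(G) ≤ 3. For the lower bound, the 4 vertices {a, b, c, d} are pairwise adjacent, and any tree decomposition puts a clique entirely inside one bag — forcing width ≥ 3. Therefore the treewidth is 3.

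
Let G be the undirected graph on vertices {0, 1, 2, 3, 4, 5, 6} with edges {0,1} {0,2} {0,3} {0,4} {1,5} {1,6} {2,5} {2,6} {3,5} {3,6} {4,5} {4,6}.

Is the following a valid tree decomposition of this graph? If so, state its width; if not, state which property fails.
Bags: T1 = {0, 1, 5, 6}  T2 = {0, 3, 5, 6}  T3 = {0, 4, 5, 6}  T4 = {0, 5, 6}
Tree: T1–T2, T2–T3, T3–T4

A tree decomposition must satisfy three properties: every vertex lies in some bag; for every edge, both endpoints lie together in some bag; and for every vertex, the bags containing it form a connected subtree. Here vertex 2 appears in no bag, so the decomposition is invalid.

No — vertex 2 appears in no bag.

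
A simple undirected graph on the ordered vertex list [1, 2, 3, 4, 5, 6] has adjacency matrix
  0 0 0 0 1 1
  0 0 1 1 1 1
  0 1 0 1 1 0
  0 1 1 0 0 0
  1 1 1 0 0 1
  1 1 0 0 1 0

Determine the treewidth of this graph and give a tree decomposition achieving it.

The largest bag has 3 vertices, giving width 2; this decomposition certifies tw(G) ≤ 2. For the lower bound, the 3 vertices {1, 5, 6} are pairwise adjacent, and any tree decomposition puts a clique entirely inside one bag — forcing width ≥ 2. Combining the bounds, tw(G) = 2.

Treewidth 2.
One optimal decomposition is:
Bags: B1 = {2, 3, 5}  B2 = {2, 3, 4}  B3 = {2, 5, 6}  B4 = {1, 5, 6}
Tree: B1–B2, B1–B3, B3–B4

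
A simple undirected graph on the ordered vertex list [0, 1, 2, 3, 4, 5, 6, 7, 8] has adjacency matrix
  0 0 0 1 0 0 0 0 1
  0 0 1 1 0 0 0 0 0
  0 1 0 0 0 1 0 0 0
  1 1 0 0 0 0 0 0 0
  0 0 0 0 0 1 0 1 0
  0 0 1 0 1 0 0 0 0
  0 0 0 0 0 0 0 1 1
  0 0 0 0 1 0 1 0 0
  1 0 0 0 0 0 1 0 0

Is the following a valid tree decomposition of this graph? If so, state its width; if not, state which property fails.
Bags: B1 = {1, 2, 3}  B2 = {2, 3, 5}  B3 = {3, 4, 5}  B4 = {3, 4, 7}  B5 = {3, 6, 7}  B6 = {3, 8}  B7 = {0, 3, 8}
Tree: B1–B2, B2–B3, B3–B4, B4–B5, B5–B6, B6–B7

A tree decomposition must satisfy three properties: every vertex lies in some bag; for every edge, both endpoints lie together in some bag; and for every vertex, the bags containing it form a connected subtree. Here edge (6,8) lies in no bag, so the decomposition is invalid.

No — edge (6,8) lies in no bag.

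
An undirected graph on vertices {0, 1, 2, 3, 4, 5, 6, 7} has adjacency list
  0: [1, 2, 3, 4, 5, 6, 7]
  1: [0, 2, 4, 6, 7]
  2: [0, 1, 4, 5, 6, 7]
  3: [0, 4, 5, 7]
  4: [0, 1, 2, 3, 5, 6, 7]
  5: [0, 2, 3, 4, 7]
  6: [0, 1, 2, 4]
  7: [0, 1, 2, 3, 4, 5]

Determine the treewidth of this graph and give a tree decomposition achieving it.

Every bag has size at most 5, so the width is 5 − 1 = 4 and tw(G) ≤ 4. Conversely, {0, 1, 2, 4, 6} is a clique of size 5, and the vertices of any clique must share a bag in every tree decomposition; so some bag has ≥ 5 vertices and tw(G) ≥ 4. Therefore the treewidth is 4.

Treewidth 4.
One such decomposition:
Bags: B1 = {0, 2, 4, 5, 7}  B2 = {0, 3, 4, 5, 7}  B3 = {0, 1, 2, 4, 7}  B4 = {0, 1, 2, 4, 6}
Tree: B1–B2, B1–B3, B3–B4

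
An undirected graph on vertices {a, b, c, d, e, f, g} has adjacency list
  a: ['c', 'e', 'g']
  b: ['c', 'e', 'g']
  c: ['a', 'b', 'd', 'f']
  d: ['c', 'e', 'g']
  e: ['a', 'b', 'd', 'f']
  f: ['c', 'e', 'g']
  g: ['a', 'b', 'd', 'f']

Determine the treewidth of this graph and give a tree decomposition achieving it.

Treewidth 3.
One optimal decomposition is:
Bags: B1 = {b, c, e, g}  B2 = {c, d, e, g}  B3 = {a, c, e, g}  B4 = {c, e, f, g}
Tree: B1–B2, B2–B3, B3–B4

Every bag has size at most 4, so the width is 4 − 1 = 3 and tw(G) ≤ 3. For the lower bound: the 4 vertex sets {b,e}, {d,g}, {c}, {a} are disjoint, each induces a connected subgraph, and every pair is joined by at least one edge of G. Contracting each set to a single vertex therefore yields K_{4} as a minor, and since treewidth is minor-monotone, tw(G) ≥ tw(K_{4}) = 3. The upper and lower bounds meet at 3, so that is the treewidth.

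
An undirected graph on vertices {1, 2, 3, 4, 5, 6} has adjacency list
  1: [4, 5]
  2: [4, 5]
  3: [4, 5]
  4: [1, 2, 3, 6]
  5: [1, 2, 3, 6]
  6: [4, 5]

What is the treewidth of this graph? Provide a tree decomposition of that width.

Each bag holds 3 vertices, so the decomposition has width 2, which upper-bounds the treewidth. For the lower bound, G contains the cycle 3–5–2–4–3, so G is not a forest; only forests have treewidth ≤ 1, hence tw(G) ≥ 2. Therefore the treewidth is 2.

Treewidth 2.
Bags: B1 = {3, 4, 5}  B2 = {2, 4, 5}  B3 = {1, 4, 5}  B4 = {4, 5, 6}
Tree: B1–B2, B2–B3, B3–B4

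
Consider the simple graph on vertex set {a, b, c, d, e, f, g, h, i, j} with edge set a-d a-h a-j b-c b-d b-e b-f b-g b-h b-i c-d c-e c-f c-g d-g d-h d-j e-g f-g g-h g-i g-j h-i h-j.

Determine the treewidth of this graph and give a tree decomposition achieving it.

Treewidth 3.
One optimal decomposition is:
Bags: B1 = {b, c, d, g}  B2 = {b, d, g, h}  B3 = {d, g, h, j}  B4 = {b, c, f, g}  B5 = {b, g, h, i}  B6 = {b, c, e, g}  B7 = {a, d, h, j}
Tree: B1–B2, B2–B3, B1–B4, B2–B5, B4–B6, B3–B7

The largest bag has 4 vertices, giving width 3; this decomposition certifies tw(G) ≤ 3. On the other hand G contains the 4-clique {d, g, h, j}. A clique must lie in a single bag of any decomposition, so no decomposition can have width below 3. Combining the bounds, tw(G) = 3.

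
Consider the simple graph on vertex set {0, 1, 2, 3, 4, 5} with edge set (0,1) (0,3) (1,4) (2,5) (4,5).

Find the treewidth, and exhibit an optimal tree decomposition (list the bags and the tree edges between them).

The largest bag has 2 vertices, giving width 1; this decomposition certifies tw(G) ≤ 1. Any graph with an edge has treewidth ≥ 1, and G has the edge 2–5. Therefore the treewidth is 1.

Treewidth 1.
Bags: B1 = {2, 5}  B2 = {4, 5}  B3 = {1, 4}  B4 = {0, 1}  B5 = {0, 3}
Tree: B1–B2, B2–B3, B3–B4, B4–B5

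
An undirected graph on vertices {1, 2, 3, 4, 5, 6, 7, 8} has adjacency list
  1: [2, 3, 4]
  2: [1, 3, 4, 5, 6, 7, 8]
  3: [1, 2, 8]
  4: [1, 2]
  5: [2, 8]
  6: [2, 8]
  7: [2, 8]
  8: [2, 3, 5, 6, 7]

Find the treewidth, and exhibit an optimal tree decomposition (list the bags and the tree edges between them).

Treewidth 2.
Bags: B1 = {1, 2, 3}  B2 = {2, 3, 8}  B3 = {1, 2, 4}  B4 = {2, 5, 8}  B5 = {2, 7, 8}  B6 = {2, 6, 8}
Tree: B1–B2, B1–B3, B2–B4, B2–B5, B2–B6

Every bag has size at most 3, so the width is 3 − 1 = 2 and tw(G) ≤ 2. For the lower bound, the 3 vertices {2, 3, 8} are pairwise adjacent, and any tree decomposition puts a clique entirely inside one bag — forcing width ≥ 2. The upper and lower bounds meet at 2, so that is the treewidth.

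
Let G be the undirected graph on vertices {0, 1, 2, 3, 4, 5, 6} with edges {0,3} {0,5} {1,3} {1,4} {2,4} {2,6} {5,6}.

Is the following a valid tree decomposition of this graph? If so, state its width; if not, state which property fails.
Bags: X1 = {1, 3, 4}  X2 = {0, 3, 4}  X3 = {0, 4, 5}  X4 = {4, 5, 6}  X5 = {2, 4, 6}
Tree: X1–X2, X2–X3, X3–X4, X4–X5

Every vertex of G appears in some bag (union = {0, 1, 2, 3, 4, 5, 6}); every edge is covered by a bag; and for each vertex v the set of bags containing v is connected in the bag tree. The decomposition is therefore valid. The largest bag has 3 vertices, so the width is 2.

Yes; width 2.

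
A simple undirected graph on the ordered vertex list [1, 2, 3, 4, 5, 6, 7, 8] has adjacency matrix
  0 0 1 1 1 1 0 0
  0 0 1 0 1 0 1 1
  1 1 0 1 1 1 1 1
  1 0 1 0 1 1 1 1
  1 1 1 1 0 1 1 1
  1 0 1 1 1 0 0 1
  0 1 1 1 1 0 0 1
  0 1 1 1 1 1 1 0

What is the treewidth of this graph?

A width-4 tree decomposition is:
Bags: B1 = {3, 4, 5, 6, 8}  B2 = {3, 4, 5, 7, 8}  B3 = {2, 3, 5, 7, 8}  B4 = {1, 3, 4, 5, 6}
Tree: B1–B2, B2–B3, B1–B4
The largest bag has 5 vertices, giving width 4; this decomposition certifies tw(G) ≤ 4. Conversely, {2, 3, 5, 7, 8} is a clique of size 5, and the vertices of any clique must share a bag in every tree decomposition; so some bag has ≥ 5 vertices and tw(G) ≥ 4. Therefore the treewidth is 4.

4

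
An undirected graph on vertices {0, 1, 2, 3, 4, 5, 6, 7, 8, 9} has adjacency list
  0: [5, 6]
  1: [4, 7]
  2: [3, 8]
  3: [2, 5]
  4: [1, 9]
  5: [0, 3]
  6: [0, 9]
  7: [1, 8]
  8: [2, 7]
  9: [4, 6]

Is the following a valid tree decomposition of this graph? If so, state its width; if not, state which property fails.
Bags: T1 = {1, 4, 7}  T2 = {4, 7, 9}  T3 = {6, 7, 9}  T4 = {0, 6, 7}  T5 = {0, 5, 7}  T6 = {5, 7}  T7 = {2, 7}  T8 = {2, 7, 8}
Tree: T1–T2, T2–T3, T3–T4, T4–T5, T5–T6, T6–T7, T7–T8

A tree decomposition must satisfy three properties: every vertex lies in some bag; for every edge, both endpoints lie together in some bag; and for every vertex, the bags containing it form a connected subtree. Here vertex 3 appears in no bag, so the decomposition is invalid.

No — vertex 3 appears in no bag.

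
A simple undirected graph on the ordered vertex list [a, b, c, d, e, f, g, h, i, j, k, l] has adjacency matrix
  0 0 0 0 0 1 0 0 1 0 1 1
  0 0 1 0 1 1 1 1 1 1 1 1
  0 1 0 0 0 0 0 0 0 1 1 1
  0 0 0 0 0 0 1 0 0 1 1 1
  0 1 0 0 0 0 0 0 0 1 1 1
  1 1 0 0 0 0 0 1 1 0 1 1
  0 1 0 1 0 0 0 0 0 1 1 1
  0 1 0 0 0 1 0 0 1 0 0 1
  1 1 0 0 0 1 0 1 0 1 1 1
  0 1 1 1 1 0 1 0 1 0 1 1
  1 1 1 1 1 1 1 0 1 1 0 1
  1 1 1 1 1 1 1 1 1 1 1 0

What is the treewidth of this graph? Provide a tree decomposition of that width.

Treewidth 4.
One such decomposition:
Bags: B1 = {b, i, j, k, l}  B2 = {b, f, i, k, l}  B3 = {b, g, j, k, l}  B4 = {d, g, j, k, l}  B5 = {b, e, j, k, l}  B6 = {a, f, i, k, l}  B7 = {b, c, j, k, l}  B8 = {b, f, h, i, l}
Tree: B1–B2, B1–B3, B3–B4, B3–B5, B2–B6, B3–B7, B2–B8

Each bag holds 5 vertices, so the decomposition has width 4, which upper-bounds the treewidth. Conversely, {b, f, h, i, l} is a clique of size 5, and the vertices of any clique must share a bag in every tree decomposition; so some bag has ≥ 5 vertices and tw(G) ≥ 4. The upper and lower bounds meet at 4, so that is the treewidth.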